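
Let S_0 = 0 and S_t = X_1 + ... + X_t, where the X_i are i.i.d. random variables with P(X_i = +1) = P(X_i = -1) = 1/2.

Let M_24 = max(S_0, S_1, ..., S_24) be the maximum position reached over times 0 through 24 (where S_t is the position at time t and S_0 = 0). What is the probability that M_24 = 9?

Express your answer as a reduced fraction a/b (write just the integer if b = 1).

Answer: 43263/2097152

Derivation:
Let M_24 = max(S_0,...,S_24). Use the reflection principle: for j ≥ 1, #{paths with M_24 ≥ j} = #{S_24 ≥ j} + #{S_24 ≥ j+1}.
By reflection, #{M_24 ≥ 9} = #{S_24 ≥ 9} + #{S_24 ≥ 10} = 536155 + 536155 = 1072310.
#{M_24 ≥ 10} = #{S_24 ≥ 10} + #{S_24 ≥ 11} = 536155 + 190051 = 726206.
#{M_24 = 9} = 1072310 - 726206 = 346104.
P(M_24 = 9) = 346104/16777216 = 43263/2097152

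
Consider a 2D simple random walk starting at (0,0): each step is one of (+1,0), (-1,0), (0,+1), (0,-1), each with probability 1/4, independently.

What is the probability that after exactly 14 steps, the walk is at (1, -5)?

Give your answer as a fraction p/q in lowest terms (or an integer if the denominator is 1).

Answer: 1002001/134217728

Derivation:
Let h be the number of horizontal steps (so 14-h are vertical). To end at (1,-5) need (h+1)/2 right-steps and ((14-h)-5)/2 up-steps.
Sum over h with 1 ≤ h ≤ 9, h ≡ 1 (mod 2), 14-h ≡ 1 (mod 2):
h=1: C(14,1)·C(1,1)·C(13,4) = 14·1·715 = 10010
h=3: C(14,3)·C(3,2)·C(11,3) = 364·3·165 = 180180
h=5: C(14,5)·C(5,3)·C(9,2) = 2002·10·36 = 720720
h=7: C(14,7)·C(7,4)·C(7,1) = 3432·35·7 = 840840
h=9: C(14,9)·C(9,5)·C(5,0) = 2002·126·1 = 252252
Total favorable: 2004002
Total paths: 4^14 = 268435456
P = 2004002/268435456 = 1002001/134217728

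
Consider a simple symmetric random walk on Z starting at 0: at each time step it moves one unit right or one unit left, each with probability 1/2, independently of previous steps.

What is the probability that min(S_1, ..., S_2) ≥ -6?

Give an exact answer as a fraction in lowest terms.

Answer: 1

Derivation:
Let f(t,s) = #length-t paths at position s with S_1..S_t all ≥ -6.
f(t,s) = f(t-1,s-1) + f(t-1,s+1) for s ≥ -6; f(t,s) = 0 for s < -6.
t=0: f(0,0)=1
t=1: f(1,-1)=1 f(1,1)=1
t=2: f(2,-2)=1 f(2,0)=2 f(2,2)=1
Σ_s f(2,s) = 4
P = 4/4 = 1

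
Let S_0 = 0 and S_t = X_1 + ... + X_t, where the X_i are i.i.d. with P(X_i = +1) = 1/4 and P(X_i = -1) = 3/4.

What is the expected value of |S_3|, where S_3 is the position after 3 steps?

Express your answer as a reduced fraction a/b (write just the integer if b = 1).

S_3 takes values m ≡ 1 (mod 2) with |m| ≤ 3; P(S_3=m) = C(3,(3+m)/2) · (1/4)^((3+m)/2) · (3/4)^((3-m)/2).
Distribution: P(S=-3)=27/64, P(S=-1)=27/64, P(S=1)=9/64, P(S=3)=1/64
E[|S_3|] = Σ_m |m|·P(S_3=m) = 15/8

Answer: 15/8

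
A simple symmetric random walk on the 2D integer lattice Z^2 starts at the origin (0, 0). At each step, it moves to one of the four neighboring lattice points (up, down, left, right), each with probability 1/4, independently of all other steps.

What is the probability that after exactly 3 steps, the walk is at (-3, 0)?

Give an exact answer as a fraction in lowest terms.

Answer: 1/64

Derivation:
Let h be the number of horizontal steps (so 3-h are vertical). To end at (-3,0) need (h-3)/2 right-steps and ((3-h)+0)/2 up-steps.
Sum over h with 3 ≤ h ≤ 3, h ≡ 1 (mod 2), 3-h ≡ 0 (mod 2):
h=3: C(3,3)·C(3,0)·C(0,0) = 1·1·1 = 1
Total favorable: 1
Total paths: 4^3 = 64
P = 1/64 = 1/64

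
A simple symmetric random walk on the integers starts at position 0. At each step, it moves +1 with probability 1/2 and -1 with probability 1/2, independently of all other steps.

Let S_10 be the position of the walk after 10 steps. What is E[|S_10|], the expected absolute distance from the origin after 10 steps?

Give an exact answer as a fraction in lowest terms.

S_10 takes values m ≡ 0 (mod 2) with |m| ≤ 10; P(S_10=m) = C(10,(10+m)/2)/2^10.
Total paths: 2^10 = 1024
Distribution: P(S=-10)=1/1024, P(S=-8)=10/1024, P(S=-6)=45/1024, P(S=-4)=120/1024, P(S=-2)=210/1024, P(S=0)=252/1024, P(S=2)=210/1024, P(S=4)=120/1024, P(S=6)=45/1024, P(S=8)=10/1024, P(S=10)=1/1024
E[|S_10|] = Σ_m |m|·P(S_10=m) = 2520/1024 = 315/128

Answer: 315/128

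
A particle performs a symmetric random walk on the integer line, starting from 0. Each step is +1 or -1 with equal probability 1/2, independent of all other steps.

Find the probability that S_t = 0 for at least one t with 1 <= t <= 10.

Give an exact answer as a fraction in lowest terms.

Count via complement. Let g(t,s) = #length-t paths at position s with S_1..S_t all ≠ 0.
g(t,s) = g(t-1,s-1) + g(t-1,s+1) for s ≠ 0; g(t,0) = 0.
t=0: g(0,0)=1
t=1: g(1,-1)=1 g(1,1)=1
t=2: g(2,-2)=1 g(2,2)=1
t=3: g(3,-3)=1 g(3,-1)=1 g(3,1)=1 g(3,3)=1
t=4: g(4,-4)=1 g(4,-2)=2 g(4,2)=2 g(4,4)=1
t=5: g(5,-5)=1 g(5,-3)=3 g(5,-1)=2 g(5,1)=2 g(5,3)=3 g(5,5)=1
t=6: g(6,-6)=1 g(6,-4)=4 g(6,-2)=5 g(6,2)=5 g(6,4)=4 g(6,6)=1
t=7: g(7,-7)=1 g(7,-5)=5 g(7,-3)=9 g(7,-1)=5 g(7,1)=5 g(7,3)=9 g(7,5)=5 g(7,7)=1
t=8: g(8,-8)=1 g(8,-6)=6 g(8,-4)=14 g(8,-2)=14 g(8,2)=14 g(8,4)=14 g(8,6)=6 g(8,8)=1
t=9: g(9,-9)=1 g(9,-7)=7 g(9,-5)=20 g(9,-3)=28 g(9,-1)=14 g(9,1)=14 g(9,3)=28 g(9,5)=20 g(9,7)=7 g(9,9)=1
t=10: g(10,-10)=1 g(10,-8)=8 g(10,-6)=27 g(10,-4)=48 g(10,-2)=42 g(10,2)=42 g(10,4)=48 g(10,6)=27 g(10,8)=8 g(10,10)=1
Paths never hitting 0: Σ_s g(10,s) = 252
Paths hitting 0: 2^10 - 252 = 772
P = 772/1024 = 193/256

Answer: 193/256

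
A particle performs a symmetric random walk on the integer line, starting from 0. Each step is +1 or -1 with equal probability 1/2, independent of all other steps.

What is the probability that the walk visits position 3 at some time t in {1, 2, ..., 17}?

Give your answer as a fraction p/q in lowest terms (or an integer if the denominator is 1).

Count via complement. Let g(t,s) = #length-t paths at position s with S_1..S_t all ≠ 3.
g(t,s) = g(t-1,s-1) + g(t-1,s+1) for s ≠ 3; g(t,3) = 0.
t=0: g(0,0)=1
t=1: g(1,-1)=1 g(1,1)=1
t=2: g(2,-2)=1 g(2,0)=2 g(2,2)=1
t=3: g(3,-3)=1 g(3,-1)=3 g(3,1)=3
t=4: g(4,-4)=1 g(4,-2)=4 g(4,0)=6 g(4,2)=3
t=5: g(5,-5)=1 g(5,-3)=5 g(5,-1)=10 g(5,1)=9
t=6: g(6,-6)=1 g(6,-4)=6 g(6,-2)=15 g(6,0)=19 g(6,2)=9
t=7: g(7,-7)=1 g(7,-5)=7 g(7,-3)=21 g(7,-1)=34 g(7,1)=28
t=8: g(8,-8)=1 g(8,-6)=8 g(8,-4)=28 g(8,-2)=55 g(8,0)=62 g(8,2)=28
t=9: g(9,-9)=1 g(9,-7)=9 g(9,-5)=36 g(9,-3)=83 g(9,-1)=117 g(9,1)=90
t=10: g(10,-10)=1 g(10,-8)=10 g(10,-6)=45 g(10,-4)=119 g(10,-2)=200 g(10,0)=207 g(10,2)=90
t=11: g(11,-11)=1 g(11,-9)=11 g(11,-7)=55 g(11,-5)=164 g(11,-3)=319 g(11,-1)=407 g(11,1)=297
t=12: g(12,-12)=1 g(12,-10)=12 g(12,-8)=66 g(12,-6)=219 g(12,-4)=483 g(12,-2)=726 g(12,0)=704 g(12,2)=297
t=13: g(13,-13)=1 g(13,-11)=13 g(13,-9)=78 g(13,-7)=285 g(13,-5)=702 g(13,-3)=1209 g(13,-1)=1430 g(13,1)=1001
t=14: g(14,-14)=1 g(14,-12)=14 g(14,-10)=91 g(14,-8)=363 g(14,-6)=987 g(14,-4)=1911 g(14,-2)=2639 g(14,0)=2431 g(14,2)=1001
t=15: g(15,-15)=1 g(15,-13)=15 g(15,-11)=105 g(15,-9)=454 g(15,-7)=1350 g(15,-5)=2898 g(15,-3)=4550 g(15,-1)=5070 g(15,1)=3432
t=16: g(16,-16)=1 g(16,-14)=16 g(16,-12)=120 g(16,-10)=559 g(16,-8)=1804 g(16,-6)=4248 g(16,-4)=7448 g(16,-2)=9620 g(16,0)=8502 g(16,2)=3432
t=17: g(17,-17)=1 g(17,-15)=17 g(17,-13)=136 g(17,-11)=679 g(17,-9)=2363 g(17,-7)=6052 g(17,-5)=11696 g(17,-3)=17068 g(17,-1)=18122 g(17,1)=11934
Paths never hitting 3: Σ_s g(17,s) = 68068
Paths hitting 3: 2^17 - 68068 = 63004
P = 63004/131072 = 15751/32768

Answer: 15751/32768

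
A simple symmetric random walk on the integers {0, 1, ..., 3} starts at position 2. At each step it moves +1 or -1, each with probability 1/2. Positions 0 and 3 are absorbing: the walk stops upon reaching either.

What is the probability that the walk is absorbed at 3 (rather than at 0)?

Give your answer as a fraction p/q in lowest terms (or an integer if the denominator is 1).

Symmetric walk (p = 1/2): the harmonic-function argument gives P(hit 3 before 0 | start at 2) = a/N.
P = 2/3 = 2/3

Answer: 2/3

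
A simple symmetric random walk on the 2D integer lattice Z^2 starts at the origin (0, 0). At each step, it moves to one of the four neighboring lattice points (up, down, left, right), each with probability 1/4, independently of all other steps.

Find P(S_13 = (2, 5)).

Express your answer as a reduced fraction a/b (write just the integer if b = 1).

Answer: 184041/33554432

Derivation:
Let h be the number of horizontal steps (so 13-h are vertical). To end at (2,5) need (h+2)/2 right-steps and ((13-h)+5)/2 up-steps.
Sum over h with 2 ≤ h ≤ 8, h ≡ 0 (mod 2), 13-h ≡ 1 (mod 2):
h=2: C(13,2)·C(2,2)·C(11,8) = 78·1·165 = 12870
h=4: C(13,4)·C(4,3)·C(9,7) = 715·4·36 = 102960
h=6: C(13,6)·C(6,4)·C(7,6) = 1716·15·7 = 180180
h=8: C(13,8)·C(8,5)·C(5,5) = 1287·56·1 = 72072
Total favorable: 368082
Total paths: 4^13 = 67108864
P = 368082/67108864 = 184041/33554432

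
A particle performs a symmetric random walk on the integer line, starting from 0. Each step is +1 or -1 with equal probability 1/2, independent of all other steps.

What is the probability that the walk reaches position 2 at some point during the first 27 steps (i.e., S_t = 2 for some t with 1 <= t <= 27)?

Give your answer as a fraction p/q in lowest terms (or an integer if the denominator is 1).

Count via complement. Let g(t,s) = #length-t paths at position s with S_1..S_t all ≠ 2.
g(t,s) = g(t-1,s-1) + g(t-1,s+1) for s ≠ 2; g(t,2) = 0.
t=0: g(0,0)=1
t=1: g(1,-1)=1 g(1,1)=1
t=2: g(2,-2)=1 g(2,0)=2
t=3: g(3,-3)=1 g(3,-1)=3 g(3,1)=2
t=4: g(4,-4)=1 g(4,-2)=4 g(4,0)=5
t=5: g(5,-5)=1 g(5,-3)=5 g(5,-1)=9 g(5,1)=5
t=6: g(6,-6)=1 g(6,-4)=6 g(6,-2)=14 g(6,0)=14
t=7: g(7,-7)=1 g(7,-5)=7 g(7,-3)=20 g(7,-1)=28 g(7,1)=14
t=8: g(8,-8)=1 g(8,-6)=8 g(8,-4)=27 g(8,-2)=48 g(8,0)=42
t=9: g(9,-9)=1 g(9,-7)=9 g(9,-5)=35 g(9,-3)=75 g(9,-1)=90 g(9,1)=42
t=10: g(10,-10)=1 g(10,-8)=10 g(10,-6)=44 g(10,-4)=110 g(10,-2)=165 g(10,0)=132
t=11: g(11,-11)=1 g(11,-9)=11 g(11,-7)=54 g(11,-5)=154 g(11,-3)=275 g(11,-1)=297 g(11,1)=132
t=12: g(12,-12)=1 g(12,-10)=12 g(12,-8)=65 g(12,-6)=208 g(12,-4)=429 g(12,-2)=572 g(12,0)=429
t=13: g(13,-13)=1 g(13,-11)=13 g(13,-9)=77 g(13,-7)=273 g(13,-5)=637 g(13,-3)=1001 g(13,-1)=1001 g(13,1)=429
t=14: g(14,-14)=1 g(14,-12)=14 g(14,-10)=90 g(14,-8)=350 g(14,-6)=910 g(14,-4)=1638 g(14,-2)=2002 g(14,0)=1430
t=15: g(15,-15)=1 g(15,-13)=15 g(15,-11)=104 g(15,-9)=440 g(15,-7)=1260 g(15,-5)=2548 g(15,-3)=3640 g(15,-1)=3432 g(15,1)=1430
t=16: g(16,-16)=1 g(16,-14)=16 g(16,-12)=119 g(16,-10)=544 g(16,-8)=1700 g(16,-6)=3808 g(16,-4)=6188 g(16,-2)=7072 g(16,0)=4862
t=17: g(17,-17)=1 g(17,-15)=17 g(17,-13)=135 g(17,-11)=663 g(17,-9)=2244 g(17,-7)=5508 g(17,-5)=9996 g(17,-3)=13260 g(17,-1)=11934 g(17,1)=4862
t=18: g(18,-18)=1 g(18,-16)=18 g(18,-14)=152 g(18,-12)=798 g(18,-10)=2907 g(18,-8)=7752 g(18,-6)=15504 g(18,-4)=23256 g(18,-2)=25194 g(18,0)=16796
t=19: g(19,-19)=1 g(19,-17)=19 g(19,-15)=170 g(19,-13)=950 g(19,-11)=3705 g(19,-9)=10659 g(19,-7)=23256 g(19,-5)=38760 g(19,-3)=48450 g(19,-1)=41990 g(19,1)=16796
t=20: g(20,-20)=1 g(20,-18)=20 g(20,-16)=189 g(20,-14)=1120 g(20,-12)=4655 g(20,-10)=14364 g(20,-8)=33915 g(20,-6)=62016 g(20,-4)=87210 g(20,-2)=90440 g(20,0)=58786
t=21: g(21,-21)=1 g(21,-19)=21 g(21,-17)=209 g(21,-15)=1309 g(21,-13)=5775 g(21,-11)=19019 g(21,-9)=48279 g(21,-7)=95931 g(21,-5)=149226 g(21,-3)=177650 g(21,-1)=149226 g(21,1)=58786
t=22: g(22,-22)=1 g(22,-20)=22 g(22,-18)=230 g(22,-16)=1518 g(22,-14)=7084 g(22,-12)=24794 g(22,-10)=67298 g(22,-8)=144210 g(22,-6)=245157 g(22,-4)=326876 g(22,-2)=326876 g(22,0)=208012
t=23: g(23,-23)=1 g(23,-21)=23 g(23,-19)=252 g(23,-17)=1748 g(23,-15)=8602 g(23,-13)=31878 g(23,-11)=92092 g(23,-9)=211508 g(23,-7)=389367 g(23,-5)=572033 g(23,-3)=653752 g(23,-1)=534888 g(23,1)=208012
t=24: g(24,-24)=1 g(24,-22)=24 g(24,-20)=275 g(24,-18)=2000 g(24,-16)=10350 g(24,-14)=40480 g(24,-12)=123970 g(24,-10)=303600 g(24,-8)=600875 g(24,-6)=961400 g(24,-4)=1225785 g(24,-2)=1188640 g(24,0)=742900
t=25: g(25,-25)=1 g(25,-23)=25 g(25,-21)=299 g(25,-19)=2275 g(25,-17)=12350 g(25,-15)=50830 g(25,-13)=164450 g(25,-11)=427570 g(25,-9)=904475 g(25,-7)=1562275 g(25,-5)=2187185 g(25,-3)=2414425 g(25,-1)=1931540 g(25,1)=742900
t=26: g(26,-26)=1 g(26,-24)=26 g(26,-22)=324 g(26,-20)=2574 g(26,-18)=14625 g(26,-16)=63180 g(26,-14)=215280 g(26,-12)=592020 g(26,-10)=1332045 g(26,-8)=2466750 g(26,-6)=3749460 g(26,-4)=4601610 g(26,-2)=4345965 g(26,0)=2674440
t=27: g(27,-27)=1 g(27,-25)=27 g(27,-23)=350 g(27,-21)=2898 g(27,-19)=17199 g(27,-17)=77805 g(27,-15)=278460 g(27,-13)=807300 g(27,-11)=1924065 g(27,-9)=3798795 g(27,-7)=6216210 g(27,-5)=8351070 g(27,-3)=8947575 g(27,-1)=7020405 g(27,1)=2674440
Paths never hitting 2: Σ_s g(27,s) = 40116600
Paths hitting 2: 2^27 - 40116600 = 94101128
P = 94101128/134217728 = 11762641/16777216

Answer: 11762641/16777216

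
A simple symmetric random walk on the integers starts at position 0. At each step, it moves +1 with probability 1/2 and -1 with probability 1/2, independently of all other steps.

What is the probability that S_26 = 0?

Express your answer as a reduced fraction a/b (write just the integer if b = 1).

To return to 0 after 26 steps: need exactly 13 steps of +1 and 13 of -1.
Favorable paths: C(26,13) = 10400600
Total paths: 2^26 = 67108864
P = 10400600/67108864 = 1300075/8388608

Answer: 1300075/8388608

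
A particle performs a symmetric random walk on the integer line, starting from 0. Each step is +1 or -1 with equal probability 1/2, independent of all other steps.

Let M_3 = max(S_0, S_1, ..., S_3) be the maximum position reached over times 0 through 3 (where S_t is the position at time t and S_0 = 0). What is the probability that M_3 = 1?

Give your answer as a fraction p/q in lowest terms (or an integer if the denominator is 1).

Let M_3 = max(S_0,...,S_3). Use the reflection principle: for j ≥ 1, #{paths with M_3 ≥ j} = #{S_3 ≥ j} + #{S_3 ≥ j+1}.
By reflection, #{M_3 ≥ 1} = #{S_3 ≥ 1} + #{S_3 ≥ 2} = 4 + 1 = 5.
#{M_3 ≥ 2} = #{S_3 ≥ 2} + #{S_3 ≥ 3} = 1 + 1 = 2.
#{M_3 = 1} = 5 - 2 = 3.
P(M_3 = 1) = 3/8 = 3/8

Answer: 3/8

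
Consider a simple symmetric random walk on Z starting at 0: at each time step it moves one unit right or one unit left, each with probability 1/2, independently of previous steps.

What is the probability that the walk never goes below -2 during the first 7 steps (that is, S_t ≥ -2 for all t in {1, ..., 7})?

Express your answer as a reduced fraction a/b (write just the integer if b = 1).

Let f(t,s) = #length-t paths at position s with S_1..S_t all ≥ -2.
f(t,s) = f(t-1,s-1) + f(t-1,s+1) for s ≥ -2; f(t,s) = 0 for s < -2.
t=0: f(0,0)=1
t=1: f(1,-1)=1 f(1,1)=1
t=2: f(2,-2)=1 f(2,0)=2 f(2,2)=1
t=3: f(3,-1)=3 f(3,1)=3 f(3,3)=1
t=4: f(4,-2)=3 f(4,0)=6 f(4,2)=4 f(4,4)=1
t=5: f(5,-1)=9 f(5,1)=10 f(5,3)=5 f(5,5)=1
t=6: f(6,-2)=9 f(6,0)=19 f(6,2)=15 f(6,4)=6 f(6,6)=1
t=7: f(7,-1)=28 f(7,1)=34 f(7,3)=21 f(7,5)=7 f(7,7)=1
Σ_s f(7,s) = 91
P = 91/128 = 91/128

Answer: 91/128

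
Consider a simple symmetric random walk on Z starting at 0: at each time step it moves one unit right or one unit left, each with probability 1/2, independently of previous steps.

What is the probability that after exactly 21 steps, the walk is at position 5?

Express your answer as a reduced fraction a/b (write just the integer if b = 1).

To reach position 5 after 21 steps: need 13 steps of +1 and 8 of -1.
Favorable paths: C(21,13) = 203490
Total paths: 2^21 = 2097152
P = 203490/2097152 = 101745/1048576

Answer: 101745/1048576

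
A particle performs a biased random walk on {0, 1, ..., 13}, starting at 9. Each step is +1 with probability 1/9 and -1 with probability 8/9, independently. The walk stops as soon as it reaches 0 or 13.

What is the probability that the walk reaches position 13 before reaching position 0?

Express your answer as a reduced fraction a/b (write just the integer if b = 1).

Biased walk: p = 1/9, q = 8/9, r = q/p = 8
Gambler's ruin: P(hit 13 before 0 | start at 9) = (1 - r^a)/(1 - r^N)
r^9 = 134217728; r^13 = 549755813888
P = (1 - 134217728) / (1 - 549755813888) = -134217727 / -549755813887 = 19173961/78536544841

Answer: 19173961/78536544841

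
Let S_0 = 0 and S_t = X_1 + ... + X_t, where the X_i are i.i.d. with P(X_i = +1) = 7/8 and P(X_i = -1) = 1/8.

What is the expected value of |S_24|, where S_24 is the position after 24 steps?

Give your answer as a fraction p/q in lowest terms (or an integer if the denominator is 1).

Answer: 2656331924173813206957/147573952589676412928

Derivation:
S_24 takes values m ≡ 0 (mod 2) with |m| ≤ 24; P(S_24=m) = C(24,(24+m)/2) · (7/8)^((24+m)/2) · (1/8)^((24-m)/2).
Distribution: P(S=-24)=1/4722366482869645213696, P(S=-22)=21/590295810358705651712, P(S=-20)=3381/1180591620717411303424, P(S=-18)=86779/590295810358705651712, P(S=-16)=12756513/2361183241434822606848, P(S=-14)=89295591/590295810358705651712, P(S=-12)=3958771201/1180591620717411303424, P(S=-10)=35628940809/590295810358705651712, P(S=-8)=4239843956271/4722366482869645213696, P(S=-6)=3297656410433/295147905179352825856, P(S=-4)=69250784619093/590295810358705651712, P(S=-2)=308480767848687/295147905179352825856, P(S=0)=9357249958076839/1180591620717411303424, P(S=2)=15115557624585663/295147905179352825856, P(S=4)=166271133870442293/590295810358705651712, P(S=6)=387965979031032017/295147905179352825856, P(S=8)=24441856678955017071/4722366482869645213696, P(S=10)=10064293926628536441/590295810358705651712, P(S=12)=54794489156088698401/1180591620717411303424, P(S=14)=60562330119887508759/590295810358705651712, P(S=16)=423936310839212561313/2361183241434822606848, P(S=18)=141312103613070853771/590295810358705651712, P(S=20)=269777652352226175381/1180591620717411303424, P(S=22)=82106242020242749029/590295810358705651712, P(S=24)=191581231380566414401/4722366482869645213696
E[|S_24|] = Σ_m |m|·P(S_24=m) = 2656331924173813206957/147573952589676412928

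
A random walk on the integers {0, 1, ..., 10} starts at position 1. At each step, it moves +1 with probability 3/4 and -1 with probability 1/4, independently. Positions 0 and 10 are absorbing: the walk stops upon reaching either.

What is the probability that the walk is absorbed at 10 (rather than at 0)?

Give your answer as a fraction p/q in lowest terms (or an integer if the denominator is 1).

Biased walk: p = 3/4, q = 1/4, r = q/p = 1/3
Gambler's ruin: P(hit 10 before 0 | start at 1) = (1 - r^a)/(1 - r^N)
r^1 = 1/3; r^10 = 1/59049
P = (1 - 1/3) / (1 - 1/59049) = 2/3 / 59048/59049 = 19683/29524

Answer: 19683/29524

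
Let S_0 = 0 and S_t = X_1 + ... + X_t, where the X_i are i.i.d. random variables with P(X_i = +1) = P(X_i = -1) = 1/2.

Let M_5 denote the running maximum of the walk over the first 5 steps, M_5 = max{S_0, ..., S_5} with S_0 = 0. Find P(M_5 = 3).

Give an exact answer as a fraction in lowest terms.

Answer: 5/32

Derivation:
Let M_5 = max(S_0,...,S_5). Use the reflection principle: for j ≥ 1, #{paths with M_5 ≥ j} = #{S_5 ≥ j} + #{S_5 ≥ j+1}.
By reflection, #{M_5 ≥ 3} = #{S_5 ≥ 3} + #{S_5 ≥ 4} = 6 + 1 = 7.
#{M_5 ≥ 4} = #{S_5 ≥ 4} + #{S_5 ≥ 5} = 1 + 1 = 2.
#{M_5 = 3} = 7 - 2 = 5.
P(M_5 = 3) = 5/32 = 5/32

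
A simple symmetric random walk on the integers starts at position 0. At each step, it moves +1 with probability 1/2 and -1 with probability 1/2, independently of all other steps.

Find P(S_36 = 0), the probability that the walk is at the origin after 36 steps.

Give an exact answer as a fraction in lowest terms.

To return to 0 after 36 steps: need exactly 18 steps of +1 and 18 of -1.
Favorable paths: C(36,18) = 9075135300
Total paths: 2^36 = 68719476736
P = 9075135300/68719476736 = 2268783825/17179869184

Answer: 2268783825/17179869184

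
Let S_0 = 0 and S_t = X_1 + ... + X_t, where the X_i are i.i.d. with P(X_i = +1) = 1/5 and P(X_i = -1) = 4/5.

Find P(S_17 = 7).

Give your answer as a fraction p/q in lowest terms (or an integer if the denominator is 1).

To reach position 7 after 17 steps: need 12 steps of +1 and 5 steps of -1.
Number of such sequences: C(17,12) = 6188
Each has probability (1/5)^12 · (4/5)^5 = 1024/762939453125
P = 6188 · 1024/762939453125 = 6336512/762939453125

Answer: 6336512/762939453125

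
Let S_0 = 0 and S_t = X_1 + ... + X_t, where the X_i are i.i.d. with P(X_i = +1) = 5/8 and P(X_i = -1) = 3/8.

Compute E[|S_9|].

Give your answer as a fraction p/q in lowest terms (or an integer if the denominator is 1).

S_9 takes values m ≡ 1 (mod 2) with |m| ≤ 9; P(S_9=m) = C(9,(9+m)/2) · (5/8)^((9+m)/2) · (3/8)^((9-m)/2).
Distribution: P(S=-9)=19683/134217728, P(S=-7)=295245/134217728, P(S=-5)=492075/33554432, P(S=-3)=1913625/33554432, P(S=-1)=9568125/67108864, P(S=1)=15946875/67108864, P(S=3)=8859375/33554432, P(S=5)=6328125/33554432, P(S=7)=10546875/134217728, P(S=9)=1953125/134217728
E[|S_9|] = Σ_m |m|·P(S_9=m) = 25647507/8388608

Answer: 25647507/8388608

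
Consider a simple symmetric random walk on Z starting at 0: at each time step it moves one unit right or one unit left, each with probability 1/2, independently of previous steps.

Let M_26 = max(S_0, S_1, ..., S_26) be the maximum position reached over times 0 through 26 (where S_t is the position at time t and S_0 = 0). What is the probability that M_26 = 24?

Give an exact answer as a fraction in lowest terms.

Let M_26 = max(S_0,...,S_26). Use the reflection principle: for j ≥ 1, #{paths with M_26 ≥ j} = #{S_26 ≥ j} + #{S_26 ≥ j+1}.
By reflection, #{M_26 ≥ 24} = #{S_26 ≥ 24} + #{S_26 ≥ 25} = 27 + 1 = 28.
#{M_26 ≥ 25} = #{S_26 ≥ 25} + #{S_26 ≥ 26} = 1 + 1 = 2.
#{M_26 = 24} = 28 - 2 = 26.
P(M_26 = 24) = 26/67108864 = 13/33554432

Answer: 13/33554432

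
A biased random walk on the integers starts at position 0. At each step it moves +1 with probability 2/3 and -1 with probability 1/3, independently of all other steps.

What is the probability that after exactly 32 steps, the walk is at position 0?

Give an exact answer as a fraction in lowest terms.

Answer: 4376933826560/205891132094649

Derivation:
To be at 0 after 32 steps: need exactly 16 steps of +1 and 16 of -1.
Number of such sequences: C(32,16) = 601080390
Each has probability (2/3)^16 · (1/3)^16 = 65536/1853020188851841
P = 601080390 · 65536/1853020188851841 = 4376933826560/205891132094649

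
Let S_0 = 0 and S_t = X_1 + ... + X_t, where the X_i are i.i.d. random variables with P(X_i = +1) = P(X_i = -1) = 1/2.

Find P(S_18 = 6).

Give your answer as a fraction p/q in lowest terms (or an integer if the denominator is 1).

To reach position 6 after 18 steps: need 12 steps of +1 and 6 of -1.
Favorable paths: C(18,12) = 18564
Total paths: 2^18 = 262144
P = 18564/262144 = 4641/65536

Answer: 4641/65536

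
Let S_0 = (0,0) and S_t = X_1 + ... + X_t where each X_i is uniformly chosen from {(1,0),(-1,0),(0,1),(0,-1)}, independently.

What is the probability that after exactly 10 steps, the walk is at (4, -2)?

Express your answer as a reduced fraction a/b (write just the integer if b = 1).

Answer: 4725/524288

Derivation:
Let h be the number of horizontal steps (so 10-h are vertical). To end at (4,-2) need (h+4)/2 right-steps and ((10-h)-2)/2 up-steps.
Sum over h with 4 ≤ h ≤ 8, h ≡ 0 (mod 2), 10-h ≡ 0 (mod 2):
h=4: C(10,4)·C(4,4)·C(6,2) = 210·1·15 = 3150
h=6: C(10,6)·C(6,5)·C(4,1) = 210·6·4 = 5040
h=8: C(10,8)·C(8,6)·C(2,0) = 45·28·1 = 1260
Total favorable: 9450
Total paths: 4^10 = 1048576
P = 9450/1048576 = 4725/524288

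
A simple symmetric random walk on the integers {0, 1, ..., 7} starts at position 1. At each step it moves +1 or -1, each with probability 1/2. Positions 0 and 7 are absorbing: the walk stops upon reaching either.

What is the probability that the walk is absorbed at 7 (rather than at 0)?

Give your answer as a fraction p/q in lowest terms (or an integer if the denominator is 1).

Answer: 1/7

Derivation:
Symmetric walk (p = 1/2): the harmonic-function argument gives P(hit 7 before 0 | start at 1) = a/N.
P = 1/7 = 1/7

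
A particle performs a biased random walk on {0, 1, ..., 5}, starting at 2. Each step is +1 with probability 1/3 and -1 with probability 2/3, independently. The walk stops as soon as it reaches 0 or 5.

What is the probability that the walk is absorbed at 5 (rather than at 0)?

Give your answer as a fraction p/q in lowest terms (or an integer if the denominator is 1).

Answer: 3/31

Derivation:
Biased walk: p = 1/3, q = 2/3, r = q/p = 2
Gambler's ruin: P(hit 5 before 0 | start at 2) = (1 - r^a)/(1 - r^N)
r^2 = 4; r^5 = 32
P = (1 - 4) / (1 - 32) = -3 / -31 = 3/31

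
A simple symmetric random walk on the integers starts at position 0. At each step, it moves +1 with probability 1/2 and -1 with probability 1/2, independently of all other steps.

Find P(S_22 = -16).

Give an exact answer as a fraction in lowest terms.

Answer: 385/1048576

Derivation:
To reach position -16 after 22 steps: need 3 steps of +1 and 19 of -1.
Favorable paths: C(22,3) = 1540
Total paths: 2^22 = 4194304
P = 1540/4194304 = 385/1048576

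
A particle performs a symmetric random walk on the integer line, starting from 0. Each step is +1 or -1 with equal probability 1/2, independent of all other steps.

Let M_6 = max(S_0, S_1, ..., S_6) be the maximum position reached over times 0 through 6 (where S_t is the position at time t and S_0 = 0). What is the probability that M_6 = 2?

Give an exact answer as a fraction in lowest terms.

Answer: 15/64

Derivation:
Let M_6 = max(S_0,...,S_6). Use the reflection principle: for j ≥ 1, #{paths with M_6 ≥ j} = #{S_6 ≥ j} + #{S_6 ≥ j+1}.
By reflection, #{M_6 ≥ 2} = #{S_6 ≥ 2} + #{S_6 ≥ 3} = 22 + 7 = 29.
#{M_6 ≥ 3} = #{S_6 ≥ 3} + #{S_6 ≥ 4} = 7 + 7 = 14.
#{M_6 = 2} = 29 - 14 = 15.
P(M_6 = 2) = 15/64 = 15/64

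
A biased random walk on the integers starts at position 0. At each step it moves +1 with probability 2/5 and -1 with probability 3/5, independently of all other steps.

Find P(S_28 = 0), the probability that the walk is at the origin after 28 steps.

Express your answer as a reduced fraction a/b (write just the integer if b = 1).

Answer: 125748153014943744/1490116119384765625

Derivation:
To be at 0 after 28 steps: need exactly 14 steps of +1 and 14 of -1.
Number of such sequences: C(28,14) = 40116600
Each has probability (2/5)^14 · (3/5)^14 = 78364164096/37252902984619140625
P = 40116600 · 78364164096/37252902984619140625 = 125748153014943744/1490116119384765625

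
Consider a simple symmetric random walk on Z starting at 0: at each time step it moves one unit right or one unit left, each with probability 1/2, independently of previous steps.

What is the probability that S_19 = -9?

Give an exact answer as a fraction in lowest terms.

To reach position -9 after 19 steps: need 5 steps of +1 and 14 of -1.
Favorable paths: C(19,5) = 11628
Total paths: 2^19 = 524288
P = 11628/524288 = 2907/131072

Answer: 2907/131072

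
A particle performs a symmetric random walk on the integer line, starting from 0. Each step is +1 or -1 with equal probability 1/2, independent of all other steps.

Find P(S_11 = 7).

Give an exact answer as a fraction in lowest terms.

To reach position 7 after 11 steps: need 9 steps of +1 and 2 of -1.
Favorable paths: C(11,9) = 55
Total paths: 2^11 = 2048
P = 55/2048 = 55/2048

Answer: 55/2048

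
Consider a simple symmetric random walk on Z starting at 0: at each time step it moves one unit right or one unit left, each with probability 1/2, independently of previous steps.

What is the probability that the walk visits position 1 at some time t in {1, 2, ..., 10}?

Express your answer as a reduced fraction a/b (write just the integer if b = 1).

Answer: 193/256

Derivation:
Count via complement. Let g(t,s) = #length-t paths at position s with S_1..S_t all ≠ 1.
g(t,s) = g(t-1,s-1) + g(t-1,s+1) for s ≠ 1; g(t,1) = 0.
t=0: g(0,0)=1
t=1: g(1,-1)=1
t=2: g(2,-2)=1 g(2,0)=1
t=3: g(3,-3)=1 g(3,-1)=2
t=4: g(4,-4)=1 g(4,-2)=3 g(4,0)=2
t=5: g(5,-5)=1 g(5,-3)=4 g(5,-1)=5
t=6: g(6,-6)=1 g(6,-4)=5 g(6,-2)=9 g(6,0)=5
t=7: g(7,-7)=1 g(7,-5)=6 g(7,-3)=14 g(7,-1)=14
t=8: g(8,-8)=1 g(8,-6)=7 g(8,-4)=20 g(8,-2)=28 g(8,0)=14
t=9: g(9,-9)=1 g(9,-7)=8 g(9,-5)=27 g(9,-3)=48 g(9,-1)=42
t=10: g(10,-10)=1 g(10,-8)=9 g(10,-6)=35 g(10,-4)=75 g(10,-2)=90 g(10,0)=42
Paths never hitting 1: Σ_s g(10,s) = 252
Paths hitting 1: 2^10 - 252 = 772
P = 772/1024 = 193/256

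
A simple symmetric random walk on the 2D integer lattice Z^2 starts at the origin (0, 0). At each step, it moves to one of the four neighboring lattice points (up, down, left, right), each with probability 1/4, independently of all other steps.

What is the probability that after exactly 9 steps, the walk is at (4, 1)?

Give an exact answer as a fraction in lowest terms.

Let h be the number of horizontal steps (so 9-h are vertical). To end at (4,1) need (h+4)/2 right-steps and ((9-h)+1)/2 up-steps.
Sum over h with 4 ≤ h ≤ 8, h ≡ 0 (mod 2), 9-h ≡ 1 (mod 2):
h=4: C(9,4)·C(4,4)·C(5,3) = 126·1·10 = 1260
h=6: C(9,6)·C(6,5)·C(3,2) = 84·6·3 = 1512
h=8: C(9,8)·C(8,6)·C(1,1) = 9·28·1 = 252
Total favorable: 3024
Total paths: 4^9 = 262144
P = 3024/262144 = 189/16384

Answer: 189/16384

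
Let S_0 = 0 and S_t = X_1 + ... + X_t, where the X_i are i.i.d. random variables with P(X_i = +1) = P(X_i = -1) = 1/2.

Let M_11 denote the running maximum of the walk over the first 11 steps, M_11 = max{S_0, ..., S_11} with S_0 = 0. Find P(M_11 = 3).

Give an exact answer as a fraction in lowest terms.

Answer: 165/1024

Derivation:
Let M_11 = max(S_0,...,S_11). Use the reflection principle: for j ≥ 1, #{paths with M_11 ≥ j} = #{S_11 ≥ j} + #{S_11 ≥ j+1}.
By reflection, #{M_11 ≥ 3} = #{S_11 ≥ 3} + #{S_11 ≥ 4} = 562 + 232 = 794.
#{M_11 ≥ 4} = #{S_11 ≥ 4} + #{S_11 ≥ 5} = 232 + 232 = 464.
#{M_11 = 3} = 794 - 464 = 330.
P(M_11 = 3) = 330/2048 = 165/1024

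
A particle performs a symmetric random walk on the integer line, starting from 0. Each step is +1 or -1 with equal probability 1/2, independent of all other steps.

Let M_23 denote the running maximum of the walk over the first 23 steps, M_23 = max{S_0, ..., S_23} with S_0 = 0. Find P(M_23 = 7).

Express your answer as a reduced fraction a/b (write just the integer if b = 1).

Let M_23 = max(S_0,...,S_23). Use the reflection principle: for j ≥ 1, #{paths with M_23 ≥ j} = #{S_23 ≥ j} + #{S_23 ≥ j+1}.
By reflection, #{M_23 ≥ 7} = #{S_23 ≥ 7} + #{S_23 ≥ 8} = 880970 + 390656 = 1271626.
#{M_23 ≥ 8} = #{S_23 ≥ 8} + #{S_23 ≥ 9} = 390656 + 390656 = 781312.
#{M_23 = 7} = 1271626 - 781312 = 490314.
P(M_23 = 7) = 490314/8388608 = 245157/4194304

Answer: 245157/4194304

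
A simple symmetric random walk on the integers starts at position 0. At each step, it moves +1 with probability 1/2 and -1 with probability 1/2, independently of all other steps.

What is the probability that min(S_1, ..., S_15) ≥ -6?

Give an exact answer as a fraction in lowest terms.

Let f(t,s) = #length-t paths at position s with S_1..S_t all ≥ -6.
f(t,s) = f(t-1,s-1) + f(t-1,s+1) for s ≥ -6; f(t,s) = 0 for s < -6.
t=0: f(0,0)=1
t=1: f(1,-1)=1 f(1,1)=1
t=2: f(2,-2)=1 f(2,0)=2 f(2,2)=1
t=3: f(3,-3)=1 f(3,-1)=3 f(3,1)=3 f(3,3)=1
t=4: f(4,-4)=1 f(4,-2)=4 f(4,0)=6 f(4,2)=4 f(4,4)=1
t=5: f(5,-5)=1 f(5,-3)=5 f(5,-1)=10 f(5,1)=10 f(5,3)=5 f(5,5)=1
t=6: f(6,-6)=1 f(6,-4)=6 f(6,-2)=15 f(6,0)=20 f(6,2)=15 f(6,4)=6 f(6,6)=1
t=7: f(7,-5)=7 f(7,-3)=21 f(7,-1)=35 f(7,1)=35 f(7,3)=21 f(7,5)=7 f(7,7)=1
t=8: f(8,-6)=7 f(8,-4)=28 f(8,-2)=56 f(8,0)=70 f(8,2)=56 f(8,4)=28 f(8,6)=8 f(8,8)=1
t=9: f(9,-5)=35 f(9,-3)=84 f(9,-1)=126 f(9,1)=126 f(9,3)=84 f(9,5)=36 f(9,7)=9 f(9,9)=1
t=10: f(10,-6)=35 f(10,-4)=119 f(10,-2)=210 f(10,0)=252 f(10,2)=210 f(10,4)=120 f(10,6)=45 f(10,8)=10 f(10,10)=1
t=11: f(11,-5)=154 f(11,-3)=329 f(11,-1)=462 f(11,1)=462 f(11,3)=330 f(11,5)=165 f(11,7)=55 f(11,9)=11 f(11,11)=1
t=12: f(12,-6)=154 f(12,-4)=483 f(12,-2)=791 f(12,0)=924 f(12,2)=792 f(12,4)=495 f(12,6)=220 f(12,8)=66 f(12,10)=12 f(12,12)=1
t=13: f(13,-5)=637 f(13,-3)=1274 f(13,-1)=1715 f(13,1)=1716 f(13,3)=1287 f(13,5)=715 f(13,7)=286 f(13,9)=78 f(13,11)=13 f(13,13)=1
t=14: f(14,-6)=637 f(14,-4)=1911 f(14,-2)=2989 f(14,0)=3431 f(14,2)=3003 f(14,4)=2002 f(14,6)=1001 f(14,8)=364 f(14,10)=91 f(14,12)=14 f(14,14)=1
t=15: f(15,-5)=2548 f(15,-3)=4900 f(15,-1)=6420 f(15,1)=6434 f(15,3)=5005 f(15,5)=3003 f(15,7)=1365 f(15,9)=455 f(15,11)=105 f(15,13)=15 f(15,15)=1
Σ_s f(15,s) = 30251
P = 30251/32768 = 30251/32768

Answer: 30251/32768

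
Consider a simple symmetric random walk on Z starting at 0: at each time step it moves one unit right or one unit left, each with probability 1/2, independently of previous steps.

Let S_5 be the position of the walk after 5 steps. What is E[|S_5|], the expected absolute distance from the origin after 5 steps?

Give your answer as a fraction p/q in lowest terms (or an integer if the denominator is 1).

S_5 takes values m ≡ 1 (mod 2) with |m| ≤ 5; P(S_5=m) = C(5,(5+m)/2)/2^5.
Total paths: 2^5 = 32
Distribution: P(S=-5)=1/32, P(S=-3)=5/32, P(S=-1)=10/32, P(S=1)=10/32, P(S=3)=5/32, P(S=5)=1/32
E[|S_5|] = Σ_m |m|·P(S_5=m) = 60/32 = 15/8

Answer: 15/8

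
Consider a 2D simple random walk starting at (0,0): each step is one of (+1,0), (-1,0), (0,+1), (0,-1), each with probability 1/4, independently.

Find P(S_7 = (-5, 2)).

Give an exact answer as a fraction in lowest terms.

Answer: 21/16384

Derivation:
Let h be the number of horizontal steps (so 7-h are vertical). To end at (-5,2) need (h-5)/2 right-steps and ((7-h)+2)/2 up-steps.
Sum over h with 5 ≤ h ≤ 5, h ≡ 1 (mod 2), 7-h ≡ 0 (mod 2):
h=5: C(7,5)·C(5,0)·C(2,2) = 21·1·1 = 21
Total favorable: 21
Total paths: 4^7 = 16384
P = 21/16384 = 21/16384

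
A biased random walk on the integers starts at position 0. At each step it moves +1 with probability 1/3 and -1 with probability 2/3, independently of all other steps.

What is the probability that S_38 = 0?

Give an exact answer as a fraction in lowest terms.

To be at 0 after 38 steps: need exactly 19 steps of +1 and 19 of -1.
Number of such sequences: C(38,19) = 35345263800
Each has probability (1/3)^19 · (2/3)^19 = 524288/1350851717672992089
P = 35345263800 · 524288/1350851717672992089 = 6177032555724800/450283905890997363

Answer: 6177032555724800/450283905890997363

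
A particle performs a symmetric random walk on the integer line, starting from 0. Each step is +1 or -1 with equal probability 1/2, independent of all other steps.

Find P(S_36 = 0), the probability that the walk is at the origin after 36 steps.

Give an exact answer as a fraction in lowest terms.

Answer: 2268783825/17179869184

Derivation:
To return to 0 after 36 steps: need exactly 18 steps of +1 and 18 of -1.
Favorable paths: C(36,18) = 9075135300
Total paths: 2^36 = 68719476736
P = 9075135300/68719476736 = 2268783825/17179869184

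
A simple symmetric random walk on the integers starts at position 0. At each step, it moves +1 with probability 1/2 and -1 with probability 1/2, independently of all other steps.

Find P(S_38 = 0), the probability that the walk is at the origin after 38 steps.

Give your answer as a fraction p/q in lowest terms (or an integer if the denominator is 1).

To return to 0 after 38 steps: need exactly 19 steps of +1 and 19 of -1.
Favorable paths: C(38,19) = 35345263800
Total paths: 2^38 = 274877906944
P = 35345263800/274877906944 = 4418157975/34359738368

Answer: 4418157975/34359738368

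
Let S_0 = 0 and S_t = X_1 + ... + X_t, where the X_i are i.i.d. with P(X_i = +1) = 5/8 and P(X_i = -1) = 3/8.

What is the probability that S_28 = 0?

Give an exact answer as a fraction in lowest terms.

Answer: 146390117023773193359375/2417851639229258349412352

Derivation:
To be at 0 after 28 steps: need exactly 14 steps of +1 and 14 of -1.
Number of such sequences: C(28,14) = 40116600
Each has probability (5/8)^14 · (3/8)^14 = 29192926025390625/19342813113834066795298816
P = 40116600 · 29192926025390625/19342813113834066795298816 = 146390117023773193359375/2417851639229258349412352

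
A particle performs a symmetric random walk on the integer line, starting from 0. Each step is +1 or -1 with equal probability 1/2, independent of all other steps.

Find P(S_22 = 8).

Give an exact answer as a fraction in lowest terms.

Answer: 10659/262144

Derivation:
To reach position 8 after 22 steps: need 15 steps of +1 and 7 of -1.
Favorable paths: C(22,15) = 170544
Total paths: 2^22 = 4194304
P = 170544/4194304 = 10659/262144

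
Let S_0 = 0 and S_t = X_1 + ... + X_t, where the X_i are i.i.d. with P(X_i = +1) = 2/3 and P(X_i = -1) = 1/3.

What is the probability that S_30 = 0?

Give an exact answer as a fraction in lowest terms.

Answer: 564765655040/22876792454961

Derivation:
To be at 0 after 30 steps: need exactly 15 steps of +1 and 15 of -1.
Number of such sequences: C(30,15) = 155117520
Each has probability (2/3)^15 · (1/3)^15 = 32768/205891132094649
P = 155117520 · 32768/205891132094649 = 564765655040/22876792454961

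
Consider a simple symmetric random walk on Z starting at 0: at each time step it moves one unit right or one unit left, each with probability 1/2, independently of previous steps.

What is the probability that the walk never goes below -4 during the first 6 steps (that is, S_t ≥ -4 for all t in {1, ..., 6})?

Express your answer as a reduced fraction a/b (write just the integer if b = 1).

Answer: 31/32

Derivation:
Let f(t,s) = #length-t paths at position s with S_1..S_t all ≥ -4.
f(t,s) = f(t-1,s-1) + f(t-1,s+1) for s ≥ -4; f(t,s) = 0 for s < -4.
t=0: f(0,0)=1
t=1: f(1,-1)=1 f(1,1)=1
t=2: f(2,-2)=1 f(2,0)=2 f(2,2)=1
t=3: f(3,-3)=1 f(3,-1)=3 f(3,1)=3 f(3,3)=1
t=4: f(4,-4)=1 f(4,-2)=4 f(4,0)=6 f(4,2)=4 f(4,4)=1
t=5: f(5,-3)=5 f(5,-1)=10 f(5,1)=10 f(5,3)=5 f(5,5)=1
t=6: f(6,-4)=5 f(6,-2)=15 f(6,0)=20 f(6,2)=15 f(6,4)=6 f(6,6)=1
Σ_s f(6,s) = 62
P = 62/64 = 31/32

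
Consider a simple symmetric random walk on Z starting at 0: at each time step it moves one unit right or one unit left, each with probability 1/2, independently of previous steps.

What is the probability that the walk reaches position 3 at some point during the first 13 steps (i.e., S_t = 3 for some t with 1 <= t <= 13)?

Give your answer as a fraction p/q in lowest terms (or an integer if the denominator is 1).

Answer: 3473/8192

Derivation:
Count via complement. Let g(t,s) = #length-t paths at position s with S_1..S_t all ≠ 3.
g(t,s) = g(t-1,s-1) + g(t-1,s+1) for s ≠ 3; g(t,3) = 0.
t=0: g(0,0)=1
t=1: g(1,-1)=1 g(1,1)=1
t=2: g(2,-2)=1 g(2,0)=2 g(2,2)=1
t=3: g(3,-3)=1 g(3,-1)=3 g(3,1)=3
t=4: g(4,-4)=1 g(4,-2)=4 g(4,0)=6 g(4,2)=3
t=5: g(5,-5)=1 g(5,-3)=5 g(5,-1)=10 g(5,1)=9
t=6: g(6,-6)=1 g(6,-4)=6 g(6,-2)=15 g(6,0)=19 g(6,2)=9
t=7: g(7,-7)=1 g(7,-5)=7 g(7,-3)=21 g(7,-1)=34 g(7,1)=28
t=8: g(8,-8)=1 g(8,-6)=8 g(8,-4)=28 g(8,-2)=55 g(8,0)=62 g(8,2)=28
t=9: g(9,-9)=1 g(9,-7)=9 g(9,-5)=36 g(9,-3)=83 g(9,-1)=117 g(9,1)=90
t=10: g(10,-10)=1 g(10,-8)=10 g(10,-6)=45 g(10,-4)=119 g(10,-2)=200 g(10,0)=207 g(10,2)=90
t=11: g(11,-11)=1 g(11,-9)=11 g(11,-7)=55 g(11,-5)=164 g(11,-3)=319 g(11,-1)=407 g(11,1)=297
t=12: g(12,-12)=1 g(12,-10)=12 g(12,-8)=66 g(12,-6)=219 g(12,-4)=483 g(12,-2)=726 g(12,0)=704 g(12,2)=297
t=13: g(13,-13)=1 g(13,-11)=13 g(13,-9)=78 g(13,-7)=285 g(13,-5)=702 g(13,-3)=1209 g(13,-1)=1430 g(13,1)=1001
Paths never hitting 3: Σ_s g(13,s) = 4719
Paths hitting 3: 2^13 - 4719 = 3473
P = 3473/8192 = 3473/8192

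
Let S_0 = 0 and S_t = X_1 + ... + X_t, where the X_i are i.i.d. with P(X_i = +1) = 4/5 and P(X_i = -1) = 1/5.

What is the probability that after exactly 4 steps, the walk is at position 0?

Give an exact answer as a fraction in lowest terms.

Answer: 96/625

Derivation:
To be at 0 after 4 steps: need exactly 2 steps of +1 and 2 of -1.
Number of such sequences: C(4,2) = 6
Each has probability (4/5)^2 · (1/5)^2 = 16/625
P = 6 · 16/625 = 96/625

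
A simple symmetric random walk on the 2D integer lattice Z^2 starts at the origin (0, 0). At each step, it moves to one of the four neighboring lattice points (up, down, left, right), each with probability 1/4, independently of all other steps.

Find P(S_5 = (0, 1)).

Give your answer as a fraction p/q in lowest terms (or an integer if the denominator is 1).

Answer: 25/256

Derivation:
Let h be the number of horizontal steps (so 5-h are vertical). To end at (0,1) need (h+0)/2 right-steps and ((5-h)+1)/2 up-steps.
Sum over h with 0 ≤ h ≤ 4, h ≡ 0 (mod 2), 5-h ≡ 1 (mod 2):
h=0: C(5,0)·C(0,0)·C(5,3) = 1·1·10 = 10
h=2: C(5,2)·C(2,1)·C(3,2) = 10·2·3 = 60
h=4: C(5,4)·C(4,2)·C(1,1) = 5·6·1 = 30
Total favorable: 100
Total paths: 4^5 = 1024
P = 100/1024 = 25/256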